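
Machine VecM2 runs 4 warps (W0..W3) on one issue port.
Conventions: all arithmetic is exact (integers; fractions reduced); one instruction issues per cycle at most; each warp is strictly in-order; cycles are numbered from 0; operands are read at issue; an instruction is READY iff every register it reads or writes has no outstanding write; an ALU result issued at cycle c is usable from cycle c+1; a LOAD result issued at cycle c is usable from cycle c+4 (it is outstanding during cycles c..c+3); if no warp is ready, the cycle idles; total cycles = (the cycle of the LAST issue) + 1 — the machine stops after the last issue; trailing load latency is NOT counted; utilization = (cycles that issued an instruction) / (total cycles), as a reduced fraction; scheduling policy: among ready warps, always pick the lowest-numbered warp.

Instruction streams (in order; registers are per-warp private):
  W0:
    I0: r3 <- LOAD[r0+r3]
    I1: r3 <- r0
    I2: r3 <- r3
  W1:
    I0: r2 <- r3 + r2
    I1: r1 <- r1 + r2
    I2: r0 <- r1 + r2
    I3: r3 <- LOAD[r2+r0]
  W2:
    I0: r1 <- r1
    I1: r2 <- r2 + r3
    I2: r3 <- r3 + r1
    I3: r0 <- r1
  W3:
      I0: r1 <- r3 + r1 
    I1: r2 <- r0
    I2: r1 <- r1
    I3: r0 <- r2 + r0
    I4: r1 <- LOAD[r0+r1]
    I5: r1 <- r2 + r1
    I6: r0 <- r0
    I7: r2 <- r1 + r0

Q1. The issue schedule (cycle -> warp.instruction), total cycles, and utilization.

cycle 0: W0.I0
cycle 1: W1.I0
cycle 2: W1.I1
cycle 3: W1.I2
cycle 4: W0.I1
cycle 5: W0.I2
cycle 6: W1.I3
cycle 7: W2.I0
cycle 8: W2.I1
cycle 9: W2.I2
cycle 10: W2.I3
cycle 11: W3.I0
cycle 12: W3.I1
cycle 13: W3.I2
cycle 14: W3.I3
cycle 15: W3.I4
cycle 16: idle
cycle 17: idle
cycle 18: idle
cycle 19: W3.I5
cycle 20: W3.I6
cycle 21: W3.I7

Answer: 22 cycles, utilization 19/22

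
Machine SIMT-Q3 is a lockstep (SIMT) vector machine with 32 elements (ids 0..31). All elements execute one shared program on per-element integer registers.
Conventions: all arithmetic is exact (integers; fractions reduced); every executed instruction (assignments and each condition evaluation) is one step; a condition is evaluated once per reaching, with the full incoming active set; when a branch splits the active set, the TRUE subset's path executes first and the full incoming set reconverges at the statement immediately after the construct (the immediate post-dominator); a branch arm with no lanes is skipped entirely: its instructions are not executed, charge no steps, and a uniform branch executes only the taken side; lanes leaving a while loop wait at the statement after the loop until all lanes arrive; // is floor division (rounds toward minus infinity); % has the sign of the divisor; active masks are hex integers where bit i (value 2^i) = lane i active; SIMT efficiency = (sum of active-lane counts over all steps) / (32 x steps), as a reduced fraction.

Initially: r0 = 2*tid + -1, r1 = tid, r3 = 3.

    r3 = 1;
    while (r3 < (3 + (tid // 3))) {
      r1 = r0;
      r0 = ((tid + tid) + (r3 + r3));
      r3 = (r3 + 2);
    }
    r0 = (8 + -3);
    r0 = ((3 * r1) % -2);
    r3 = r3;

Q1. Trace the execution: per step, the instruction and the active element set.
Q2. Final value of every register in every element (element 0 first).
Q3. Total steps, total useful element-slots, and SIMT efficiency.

step 0: r3 <- 1                      0xffffffff
step 1: eval (r3 < (3 + (tid // 3))) 0xffffffff
step 2: r1 <- r0                     0xffffffff
step 3: r0 <- ((tid + tid) + (r3 + r3)) 0xffffffff
step 4: r3 <- (r3 + 2)               0xffffffff
step 5: eval (r3 < (3 + (tid // 3))) 0xffffffff
step 6: r1 <- r0                     0xfffffff8
step 7: r0 <- ((tid + tid) + (r3 + r3)) 0xfffffff8
step 8: r3 <- (r3 + 2)               0xfffffff8
step 9: eval (r3 < (3 + (tid // 3))) 0xfffffff8
step 10: r1 <- r0                     0xfffffe00
step 11: r0 <- ((tid + tid) + (r3 + r3)) 0xfffffe00
step 12: r3 <- (r3 + 2)               0xfffffe00
step 13: eval (r3 < (3 + (tid // 3))) 0xfffffe00
step 14: r1 <- r0                     0xffff8000
step 15: r0 <- ((tid + tid) + (r3 + r3)) 0xffff8000
step 16: r3 <- (r3 + 2)               0xffff8000
step 17: eval (r3 < (3 + (tid // 3))) 0xffff8000
step 18: r1 <- r0                     0xffe00000
step 19: r0 <- ((tid + tid) + (r3 + r3)) 0xffe00000
step 20: r3 <- (r3 + 2)               0xffe00000
step 21: eval (r3 < (3 + (tid // 3))) 0xffe00000
step 22: r1 <- r0                     0xf8000000
step 23: r0 <- ((tid + tid) + (r3 + r3)) 0xf8000000
step 24: r3 <- (r3 + 2)               0xf8000000
step 25: eval (r3 < (3 + (tid // 3))) 0xf8000000
step 26: r0 <- (8 + -3)               0xffffffff
step 27: r0 <- ((3 * r1) % -2)        0xffffffff
step 28: r3 <- r3                     0xffffffff

Answer: 29 steps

r0: -1,-1,-1,0,0,0,0,0,0,0,0,0,0,0,0,0,0,0,0,0,0,0,0,0,0,0,0,0,0,0,0,0
r1: -1,1,3,8,10,12,14,16,18,24,26,28,30,32,34,40,42,44,46,48,50,56,58,60,62,64,66,72,74,76,78,80
r3: 3,3,3,5,5,5,5,5,5,7,7,7,7,7,7,9,9,9,9,9,9,11,11,11,11,11,11,13,13,13,13,13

steps = 29; useful = 628; efficiency = 628/928 = 157/232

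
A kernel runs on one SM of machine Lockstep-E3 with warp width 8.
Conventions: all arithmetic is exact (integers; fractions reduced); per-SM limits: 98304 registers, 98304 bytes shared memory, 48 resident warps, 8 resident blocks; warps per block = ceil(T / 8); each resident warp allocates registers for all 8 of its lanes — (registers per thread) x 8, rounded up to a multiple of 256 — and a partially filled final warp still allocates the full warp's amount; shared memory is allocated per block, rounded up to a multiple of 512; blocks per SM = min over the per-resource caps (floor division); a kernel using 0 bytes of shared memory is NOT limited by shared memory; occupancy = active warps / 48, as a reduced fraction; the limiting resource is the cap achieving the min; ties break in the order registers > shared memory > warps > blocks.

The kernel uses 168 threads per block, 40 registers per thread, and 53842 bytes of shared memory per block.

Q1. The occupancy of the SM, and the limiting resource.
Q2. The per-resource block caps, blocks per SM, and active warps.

Answer: occupancy 7/16, limited by shared memory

registers: 9 blocks
shared memory: 1 block
warps: 2 blocks
blocks: 8 blocks

Answer: 1 block, 21 active warps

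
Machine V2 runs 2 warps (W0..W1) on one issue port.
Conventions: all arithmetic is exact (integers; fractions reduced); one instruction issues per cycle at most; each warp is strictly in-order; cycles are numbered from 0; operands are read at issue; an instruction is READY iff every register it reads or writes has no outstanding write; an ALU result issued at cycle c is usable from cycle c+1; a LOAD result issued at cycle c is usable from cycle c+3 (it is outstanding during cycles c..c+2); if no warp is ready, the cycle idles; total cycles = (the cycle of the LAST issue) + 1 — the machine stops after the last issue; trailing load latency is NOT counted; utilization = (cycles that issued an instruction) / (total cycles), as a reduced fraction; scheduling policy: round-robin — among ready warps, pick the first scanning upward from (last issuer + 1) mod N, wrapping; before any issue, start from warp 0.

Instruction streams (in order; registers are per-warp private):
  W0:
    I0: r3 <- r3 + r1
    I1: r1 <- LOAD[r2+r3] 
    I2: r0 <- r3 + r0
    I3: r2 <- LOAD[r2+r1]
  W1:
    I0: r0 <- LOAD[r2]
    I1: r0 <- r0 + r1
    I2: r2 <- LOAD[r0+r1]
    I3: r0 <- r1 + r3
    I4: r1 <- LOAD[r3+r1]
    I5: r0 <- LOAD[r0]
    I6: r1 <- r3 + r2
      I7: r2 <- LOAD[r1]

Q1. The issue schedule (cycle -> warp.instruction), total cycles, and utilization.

cycle 0: W0.I0
cycle 1: W1.I0
cycle 2: W0.I1
cycle 3: W0.I2
cycle 4: W1.I1
cycle 5: W0.I3
cycle 6: W1.I2
cycle 7: W1.I3
cycle 8: W1.I4
cycle 9: W1.I5
cycle 10: idle
cycle 11: W1.I6
cycle 12: W1.I7

Answer: 13 cycles, utilization 12/13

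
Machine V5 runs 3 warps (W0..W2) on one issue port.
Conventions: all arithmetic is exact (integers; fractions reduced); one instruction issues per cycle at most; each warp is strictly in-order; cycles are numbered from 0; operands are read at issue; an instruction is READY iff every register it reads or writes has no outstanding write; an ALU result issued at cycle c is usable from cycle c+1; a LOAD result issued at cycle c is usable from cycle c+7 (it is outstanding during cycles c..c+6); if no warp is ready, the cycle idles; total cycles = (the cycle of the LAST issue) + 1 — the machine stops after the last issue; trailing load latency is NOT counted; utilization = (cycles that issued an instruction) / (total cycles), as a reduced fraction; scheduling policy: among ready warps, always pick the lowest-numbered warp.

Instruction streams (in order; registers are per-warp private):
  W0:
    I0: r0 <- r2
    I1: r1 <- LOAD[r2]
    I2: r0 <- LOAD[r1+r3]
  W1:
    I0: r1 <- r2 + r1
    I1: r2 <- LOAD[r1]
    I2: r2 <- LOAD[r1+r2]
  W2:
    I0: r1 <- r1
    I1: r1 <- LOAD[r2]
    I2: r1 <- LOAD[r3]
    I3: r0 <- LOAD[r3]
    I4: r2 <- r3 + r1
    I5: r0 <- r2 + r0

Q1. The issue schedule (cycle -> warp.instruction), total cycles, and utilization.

cycle 0: W0.I0
cycle 1: W0.I1
cycle 2: W1.I0
cycle 3: W1.I1
cycle 4: W2.I0
cycle 5: W2.I1
cycle 6: idle
cycle 7: idle
cycle 8: W0.I2
cycle 9: idle
cycle 10: W1.I2
cycle 11: idle
cycle 12: W2.I2
cycle 13: W2.I3
cycle 14: idle
cycle 15: idle
cycle 16: idle
cycle 17: idle
cycle 18: idle
cycle 19: W2.I4
cycle 20: W2.I5

Answer: 21 cycles, utilization 4/7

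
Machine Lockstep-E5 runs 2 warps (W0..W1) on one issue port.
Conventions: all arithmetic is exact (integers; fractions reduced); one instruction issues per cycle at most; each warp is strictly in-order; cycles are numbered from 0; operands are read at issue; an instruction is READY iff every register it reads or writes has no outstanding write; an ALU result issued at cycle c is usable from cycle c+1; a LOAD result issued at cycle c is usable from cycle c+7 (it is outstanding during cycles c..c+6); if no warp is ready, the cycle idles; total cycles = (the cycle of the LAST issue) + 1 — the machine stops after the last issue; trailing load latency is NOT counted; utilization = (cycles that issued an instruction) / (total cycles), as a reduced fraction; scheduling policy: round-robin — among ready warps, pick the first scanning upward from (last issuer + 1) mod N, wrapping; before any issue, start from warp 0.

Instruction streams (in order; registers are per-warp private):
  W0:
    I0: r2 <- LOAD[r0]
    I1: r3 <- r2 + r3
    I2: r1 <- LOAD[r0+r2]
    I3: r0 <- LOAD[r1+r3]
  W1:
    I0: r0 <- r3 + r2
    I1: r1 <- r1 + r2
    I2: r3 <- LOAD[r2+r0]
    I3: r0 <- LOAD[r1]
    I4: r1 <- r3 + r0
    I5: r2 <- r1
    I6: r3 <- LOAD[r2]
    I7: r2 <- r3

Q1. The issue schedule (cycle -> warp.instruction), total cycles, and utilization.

cycle 0: W0.I0
cycle 1: W1.I0
cycle 2: W1.I1
cycle 3: W1.I2
cycle 4: W1.I3
cycle 5: idle
cycle 6: idle
cycle 7: W0.I1
cycle 8: W0.I2
cycle 9: idle
cycle 10: idle
cycle 11: W1.I4
cycle 12: W1.I5
cycle 13: W1.I6
cycle 14: idle
cycle 15: W0.I3
cycle 16: idle
cycle 17: idle
cycle 18: idle
cycle 19: idle
cycle 20: W1.I7

Answer: 21 cycles, utilization 4/7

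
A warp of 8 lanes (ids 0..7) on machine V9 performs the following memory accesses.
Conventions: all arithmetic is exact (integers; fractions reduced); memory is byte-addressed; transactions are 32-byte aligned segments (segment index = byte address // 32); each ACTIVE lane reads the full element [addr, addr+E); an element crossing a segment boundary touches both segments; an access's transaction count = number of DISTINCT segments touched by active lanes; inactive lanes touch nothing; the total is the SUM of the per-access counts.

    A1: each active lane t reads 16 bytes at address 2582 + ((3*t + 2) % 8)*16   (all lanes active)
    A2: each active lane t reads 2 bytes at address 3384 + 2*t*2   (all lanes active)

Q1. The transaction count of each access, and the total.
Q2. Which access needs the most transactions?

A1: 5 transactions
A2: 2 transactions

Answer: 5,2; total 7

Answer: A1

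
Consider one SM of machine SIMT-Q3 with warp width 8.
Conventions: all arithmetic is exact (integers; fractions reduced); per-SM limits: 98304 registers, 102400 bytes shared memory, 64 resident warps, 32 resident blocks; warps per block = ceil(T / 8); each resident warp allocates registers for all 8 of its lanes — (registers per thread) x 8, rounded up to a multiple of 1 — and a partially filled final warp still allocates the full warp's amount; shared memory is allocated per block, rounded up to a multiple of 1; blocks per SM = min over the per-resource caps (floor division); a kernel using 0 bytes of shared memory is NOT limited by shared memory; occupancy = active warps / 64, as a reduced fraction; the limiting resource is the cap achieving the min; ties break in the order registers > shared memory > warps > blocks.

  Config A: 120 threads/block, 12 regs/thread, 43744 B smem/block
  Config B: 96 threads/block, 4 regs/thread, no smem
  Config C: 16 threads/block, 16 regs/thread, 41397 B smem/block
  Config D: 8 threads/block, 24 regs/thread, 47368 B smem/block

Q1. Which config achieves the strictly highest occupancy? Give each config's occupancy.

occupancies: A 15/32, B 15/16, C 1/16, D 1/32

Answer: B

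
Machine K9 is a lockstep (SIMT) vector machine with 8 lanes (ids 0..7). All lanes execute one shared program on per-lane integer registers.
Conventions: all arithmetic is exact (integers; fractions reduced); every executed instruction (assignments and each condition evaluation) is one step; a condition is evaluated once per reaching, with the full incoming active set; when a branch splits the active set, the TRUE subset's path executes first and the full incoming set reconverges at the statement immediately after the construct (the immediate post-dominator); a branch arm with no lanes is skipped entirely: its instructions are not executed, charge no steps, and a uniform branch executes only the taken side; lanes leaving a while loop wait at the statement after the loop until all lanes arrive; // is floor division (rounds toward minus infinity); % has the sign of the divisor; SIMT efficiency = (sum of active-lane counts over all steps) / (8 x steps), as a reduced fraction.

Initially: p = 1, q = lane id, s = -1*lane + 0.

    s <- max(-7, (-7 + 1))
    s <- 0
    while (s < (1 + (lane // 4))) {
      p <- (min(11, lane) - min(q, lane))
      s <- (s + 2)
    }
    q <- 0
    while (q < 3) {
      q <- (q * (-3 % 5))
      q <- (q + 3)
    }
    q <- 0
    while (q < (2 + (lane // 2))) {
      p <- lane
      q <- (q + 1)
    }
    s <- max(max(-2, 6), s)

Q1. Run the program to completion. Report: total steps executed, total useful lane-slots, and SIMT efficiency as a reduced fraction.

Answer: 29 steps, 196 useful, 49/58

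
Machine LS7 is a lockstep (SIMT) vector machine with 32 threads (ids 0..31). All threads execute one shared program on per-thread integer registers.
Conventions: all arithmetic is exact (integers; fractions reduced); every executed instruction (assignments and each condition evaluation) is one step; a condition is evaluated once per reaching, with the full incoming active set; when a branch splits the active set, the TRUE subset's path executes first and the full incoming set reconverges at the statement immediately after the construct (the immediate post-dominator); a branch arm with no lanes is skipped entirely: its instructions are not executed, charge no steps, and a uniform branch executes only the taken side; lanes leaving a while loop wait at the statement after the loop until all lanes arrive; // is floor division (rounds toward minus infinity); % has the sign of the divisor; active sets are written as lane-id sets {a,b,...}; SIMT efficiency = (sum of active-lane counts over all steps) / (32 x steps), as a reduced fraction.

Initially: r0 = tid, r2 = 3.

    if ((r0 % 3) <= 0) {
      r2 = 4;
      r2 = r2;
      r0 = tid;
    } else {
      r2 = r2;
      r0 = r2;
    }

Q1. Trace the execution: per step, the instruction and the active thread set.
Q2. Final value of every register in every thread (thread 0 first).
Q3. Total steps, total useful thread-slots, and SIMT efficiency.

step 0: eval ((r0 % 3) <= 0)         {0,1,2,3,4,5,6,7,8,9,10,11,12,13,14,15,16,17,18,19,20,21,22,23,24,25,26,27,28,29,30,31}
step 1: r2 <- 4                      {0,3,6,9,12,15,18,21,24,27,30}
step 2: r2 <- r2                     {0,3,6,9,12,15,18,21,24,27,30}
step 3: r0 <- tid                    {0,3,6,9,12,15,18,21,24,27,30}
step 4: r2 <- r2                     {1,2,4,5,7,8,10,11,13,14,16,17,19,20,22,23,25,26,28,29,31}
step 5: r0 <- r2                     {1,2,4,5,7,8,10,11,13,14,16,17,19,20,22,23,25,26,28,29,31}

Answer: 6 steps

r0: 0,3,3,3,3,3,6,3,3,9,3,3,12,3,3,15,3,3,18,3,3,21,3,3,24,3,3,27,3,3,30,3
r2: 4,3,3,4,3,3,4,3,3,4,3,3,4,3,3,4,3,3,4,3,3,4,3,3,4,3,3,4,3,3,4,3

steps = 6; useful = 107; efficiency = 107/192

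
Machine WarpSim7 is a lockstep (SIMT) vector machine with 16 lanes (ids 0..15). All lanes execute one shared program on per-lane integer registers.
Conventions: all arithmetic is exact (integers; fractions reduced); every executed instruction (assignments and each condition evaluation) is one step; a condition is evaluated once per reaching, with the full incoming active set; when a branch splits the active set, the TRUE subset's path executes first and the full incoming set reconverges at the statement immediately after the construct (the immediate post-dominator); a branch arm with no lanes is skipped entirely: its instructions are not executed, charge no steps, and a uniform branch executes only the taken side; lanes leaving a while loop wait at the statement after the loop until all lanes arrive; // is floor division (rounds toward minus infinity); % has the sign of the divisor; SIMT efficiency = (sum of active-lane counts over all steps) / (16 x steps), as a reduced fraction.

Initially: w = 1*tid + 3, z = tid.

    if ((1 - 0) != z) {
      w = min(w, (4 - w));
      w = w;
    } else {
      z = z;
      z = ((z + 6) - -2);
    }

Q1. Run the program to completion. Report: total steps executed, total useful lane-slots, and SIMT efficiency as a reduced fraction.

Answer: 5 steps, 48 useful, 3/5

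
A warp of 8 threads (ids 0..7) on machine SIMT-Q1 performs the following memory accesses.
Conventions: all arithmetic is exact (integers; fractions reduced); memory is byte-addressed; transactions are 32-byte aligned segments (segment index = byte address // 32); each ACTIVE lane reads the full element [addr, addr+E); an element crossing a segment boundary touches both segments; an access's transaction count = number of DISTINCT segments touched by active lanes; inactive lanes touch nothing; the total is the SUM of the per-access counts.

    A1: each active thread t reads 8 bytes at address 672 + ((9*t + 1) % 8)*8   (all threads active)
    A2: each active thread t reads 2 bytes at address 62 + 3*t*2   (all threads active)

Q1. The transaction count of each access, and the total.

A1: 2 transactions
A2: 3 transactions

Answer: 2,3; total 5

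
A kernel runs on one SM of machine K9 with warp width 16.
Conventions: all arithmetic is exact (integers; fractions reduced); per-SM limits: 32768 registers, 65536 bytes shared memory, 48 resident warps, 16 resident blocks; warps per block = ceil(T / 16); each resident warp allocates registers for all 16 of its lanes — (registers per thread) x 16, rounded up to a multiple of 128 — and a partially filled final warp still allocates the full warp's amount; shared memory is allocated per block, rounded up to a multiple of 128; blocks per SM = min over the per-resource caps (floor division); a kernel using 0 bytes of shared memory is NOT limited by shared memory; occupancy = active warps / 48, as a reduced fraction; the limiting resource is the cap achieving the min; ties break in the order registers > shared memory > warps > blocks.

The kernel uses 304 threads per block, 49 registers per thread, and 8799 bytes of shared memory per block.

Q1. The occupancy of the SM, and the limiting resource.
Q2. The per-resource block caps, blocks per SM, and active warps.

Answer: occupancy 19/48, limited by registers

registers: 1 block
shared memory: 7 blocks
warps: 2 blocks
blocks: 16 blocks

Answer: 1 block, 19 active warps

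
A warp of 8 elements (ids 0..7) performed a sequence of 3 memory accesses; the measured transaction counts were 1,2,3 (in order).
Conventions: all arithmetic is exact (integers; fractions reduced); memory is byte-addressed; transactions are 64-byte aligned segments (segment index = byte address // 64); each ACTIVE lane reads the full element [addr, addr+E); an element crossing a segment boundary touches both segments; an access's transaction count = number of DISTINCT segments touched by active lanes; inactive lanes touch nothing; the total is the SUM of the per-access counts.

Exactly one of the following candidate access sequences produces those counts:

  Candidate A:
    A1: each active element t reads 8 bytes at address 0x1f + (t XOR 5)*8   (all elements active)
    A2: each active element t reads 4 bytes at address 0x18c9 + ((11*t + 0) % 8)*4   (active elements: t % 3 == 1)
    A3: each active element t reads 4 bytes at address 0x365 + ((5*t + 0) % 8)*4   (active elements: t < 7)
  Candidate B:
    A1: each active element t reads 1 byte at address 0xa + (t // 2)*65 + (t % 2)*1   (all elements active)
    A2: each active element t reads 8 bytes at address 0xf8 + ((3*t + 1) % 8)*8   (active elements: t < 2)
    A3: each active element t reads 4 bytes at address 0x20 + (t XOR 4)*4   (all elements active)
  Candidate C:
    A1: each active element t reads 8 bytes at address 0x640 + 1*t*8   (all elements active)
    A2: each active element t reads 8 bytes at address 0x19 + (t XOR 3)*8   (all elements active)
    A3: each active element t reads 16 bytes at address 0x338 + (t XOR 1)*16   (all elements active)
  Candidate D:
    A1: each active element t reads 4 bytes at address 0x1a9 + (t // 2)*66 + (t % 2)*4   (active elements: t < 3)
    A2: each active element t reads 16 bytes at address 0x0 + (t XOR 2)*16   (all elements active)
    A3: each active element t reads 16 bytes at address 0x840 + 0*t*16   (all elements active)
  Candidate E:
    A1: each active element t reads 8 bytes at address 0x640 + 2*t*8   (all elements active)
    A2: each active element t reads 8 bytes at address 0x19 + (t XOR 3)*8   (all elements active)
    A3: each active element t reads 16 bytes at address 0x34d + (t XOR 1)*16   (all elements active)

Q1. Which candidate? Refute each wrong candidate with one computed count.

A: A1 gives 2 transactions, not 1
B: A1 gives 4 transactions, not 1
D: A1 gives 2 transactions, not 1
E: A1 gives 2 transactions, not 1
C: all counts match (1,2,3)

Answer: C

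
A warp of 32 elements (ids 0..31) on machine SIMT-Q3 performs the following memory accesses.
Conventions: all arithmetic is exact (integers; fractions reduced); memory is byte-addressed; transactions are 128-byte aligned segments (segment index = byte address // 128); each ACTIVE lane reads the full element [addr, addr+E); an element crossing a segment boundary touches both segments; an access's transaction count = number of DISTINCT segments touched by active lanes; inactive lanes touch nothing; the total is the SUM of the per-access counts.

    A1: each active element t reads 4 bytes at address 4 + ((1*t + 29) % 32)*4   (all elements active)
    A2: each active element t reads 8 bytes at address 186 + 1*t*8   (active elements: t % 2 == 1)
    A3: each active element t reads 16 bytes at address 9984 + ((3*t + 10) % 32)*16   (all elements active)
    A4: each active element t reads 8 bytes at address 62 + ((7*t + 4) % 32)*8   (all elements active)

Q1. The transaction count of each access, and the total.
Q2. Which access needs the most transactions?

A1: 2 transactions
A2: 3 transactions
A3: 4 transactions
A4: 3 transactions

Answer: 2,3,4,3; total 12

Answer: A3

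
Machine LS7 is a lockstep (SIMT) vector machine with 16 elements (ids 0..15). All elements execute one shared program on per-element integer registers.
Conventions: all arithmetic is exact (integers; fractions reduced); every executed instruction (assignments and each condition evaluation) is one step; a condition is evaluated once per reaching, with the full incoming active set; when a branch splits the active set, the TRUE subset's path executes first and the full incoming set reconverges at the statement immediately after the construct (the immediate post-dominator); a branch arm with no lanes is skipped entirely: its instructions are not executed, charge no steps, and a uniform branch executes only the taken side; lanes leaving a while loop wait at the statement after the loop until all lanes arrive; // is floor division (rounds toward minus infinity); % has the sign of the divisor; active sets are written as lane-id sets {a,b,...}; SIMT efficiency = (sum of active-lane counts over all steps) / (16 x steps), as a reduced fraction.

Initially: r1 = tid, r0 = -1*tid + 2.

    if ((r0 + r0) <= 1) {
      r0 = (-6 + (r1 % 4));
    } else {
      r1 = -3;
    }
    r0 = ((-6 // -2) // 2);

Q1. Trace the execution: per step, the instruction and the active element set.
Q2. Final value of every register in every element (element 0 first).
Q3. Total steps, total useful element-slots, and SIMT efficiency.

step 0: eval ((r0 + r0) <= 1)        {0,1,2,3,4,5,6,7,8,9,10,11,12,13,14,15}
step 1: r0 <- (-6 + (r1 % 4))        {2,3,4,5,6,7,8,9,10,11,12,13,14,15}
step 2: r1 <- -3                     {0,1}
step 3: r0 <- ((-6 // -2) // 2)      {0,1,2,3,4,5,6,7,8,9,10,11,12,13,14,15}

Answer: 4 steps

r1: -3,-3,2,3,4,5,6,7,8,9,10,11,12,13,14,15
r0: 1,1,1,1,1,1,1,1,1,1,1,1,1,1,1,1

steps = 4; useful = 48; efficiency = 48/64 = 3/4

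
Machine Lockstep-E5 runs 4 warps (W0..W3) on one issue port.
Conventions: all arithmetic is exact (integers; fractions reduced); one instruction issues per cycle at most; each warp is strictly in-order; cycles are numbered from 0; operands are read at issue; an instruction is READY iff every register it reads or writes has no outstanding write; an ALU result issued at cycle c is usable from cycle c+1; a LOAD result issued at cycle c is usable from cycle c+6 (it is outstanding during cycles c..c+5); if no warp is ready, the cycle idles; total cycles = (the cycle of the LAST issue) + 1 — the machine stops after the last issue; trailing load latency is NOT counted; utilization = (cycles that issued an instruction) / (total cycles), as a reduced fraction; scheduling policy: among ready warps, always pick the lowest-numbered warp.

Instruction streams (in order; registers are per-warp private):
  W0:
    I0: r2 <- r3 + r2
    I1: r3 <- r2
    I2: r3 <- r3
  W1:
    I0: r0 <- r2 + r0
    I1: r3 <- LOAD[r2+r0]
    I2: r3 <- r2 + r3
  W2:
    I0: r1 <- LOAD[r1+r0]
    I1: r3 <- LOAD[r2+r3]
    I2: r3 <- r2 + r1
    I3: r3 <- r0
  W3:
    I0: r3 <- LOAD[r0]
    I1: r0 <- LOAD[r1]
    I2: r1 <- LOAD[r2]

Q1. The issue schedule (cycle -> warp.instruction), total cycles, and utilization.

cycle 0: W0.I0
cycle 1: W0.I1
cycle 2: W0.I2
cycle 3: W1.I0
cycle 4: W1.I1
cycle 5: W2.I0
cycle 6: W2.I1
cycle 7: W3.I0
cycle 8: W3.I1
cycle 9: W3.I2
cycle 10: W1.I2
cycle 11: idle
cycle 12: W2.I2
cycle 13: W2.I3

Answer: 14 cycles, utilization 13/14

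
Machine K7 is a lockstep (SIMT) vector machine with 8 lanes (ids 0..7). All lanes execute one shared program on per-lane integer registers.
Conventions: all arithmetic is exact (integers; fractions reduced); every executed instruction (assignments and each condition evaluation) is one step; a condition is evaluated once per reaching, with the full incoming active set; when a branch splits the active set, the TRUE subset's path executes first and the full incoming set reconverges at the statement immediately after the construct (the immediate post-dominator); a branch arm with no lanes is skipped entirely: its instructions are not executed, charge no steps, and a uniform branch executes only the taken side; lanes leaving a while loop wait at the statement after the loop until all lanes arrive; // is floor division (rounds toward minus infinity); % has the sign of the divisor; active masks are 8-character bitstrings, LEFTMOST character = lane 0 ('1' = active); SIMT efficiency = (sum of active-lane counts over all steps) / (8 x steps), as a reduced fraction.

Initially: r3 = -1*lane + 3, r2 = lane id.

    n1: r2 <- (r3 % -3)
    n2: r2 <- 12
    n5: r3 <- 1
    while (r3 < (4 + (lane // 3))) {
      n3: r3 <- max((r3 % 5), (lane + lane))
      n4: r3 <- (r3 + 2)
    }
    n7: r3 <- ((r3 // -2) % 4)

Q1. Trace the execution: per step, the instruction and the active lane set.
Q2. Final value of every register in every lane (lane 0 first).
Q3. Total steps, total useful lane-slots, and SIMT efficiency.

step 0: r2 <- (r3 % -3)              11111111
step 1: r2 <- 12                     11111111
step 2: r3 <- 1                      11111111
step 3: eval (r3 < (4 + (lane // 3))) 11111111
step 4: r3 <- max((r3 % 5), (lane + lane)) 11111111
step 5: r3 <- (r3 + 2)               11111111
step 6: eval (r3 < (4 + (lane // 3))) 11111111
step 7: r3 <- max((r3 % 5), (lane + lane)) 10000000
step 8: r3 <- (r3 + 2)               10000000
step 9: eval (r3 < (4 + (lane // 3))) 10000000
step 10: r3 <- ((r3 // -2) % 4)       11111111

Answer: 11 steps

r3: 1,2,1,0,3,2,1,0
r2: 12,12,12,12,12,12,12,12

steps = 11; useful = 67; efficiency = 67/88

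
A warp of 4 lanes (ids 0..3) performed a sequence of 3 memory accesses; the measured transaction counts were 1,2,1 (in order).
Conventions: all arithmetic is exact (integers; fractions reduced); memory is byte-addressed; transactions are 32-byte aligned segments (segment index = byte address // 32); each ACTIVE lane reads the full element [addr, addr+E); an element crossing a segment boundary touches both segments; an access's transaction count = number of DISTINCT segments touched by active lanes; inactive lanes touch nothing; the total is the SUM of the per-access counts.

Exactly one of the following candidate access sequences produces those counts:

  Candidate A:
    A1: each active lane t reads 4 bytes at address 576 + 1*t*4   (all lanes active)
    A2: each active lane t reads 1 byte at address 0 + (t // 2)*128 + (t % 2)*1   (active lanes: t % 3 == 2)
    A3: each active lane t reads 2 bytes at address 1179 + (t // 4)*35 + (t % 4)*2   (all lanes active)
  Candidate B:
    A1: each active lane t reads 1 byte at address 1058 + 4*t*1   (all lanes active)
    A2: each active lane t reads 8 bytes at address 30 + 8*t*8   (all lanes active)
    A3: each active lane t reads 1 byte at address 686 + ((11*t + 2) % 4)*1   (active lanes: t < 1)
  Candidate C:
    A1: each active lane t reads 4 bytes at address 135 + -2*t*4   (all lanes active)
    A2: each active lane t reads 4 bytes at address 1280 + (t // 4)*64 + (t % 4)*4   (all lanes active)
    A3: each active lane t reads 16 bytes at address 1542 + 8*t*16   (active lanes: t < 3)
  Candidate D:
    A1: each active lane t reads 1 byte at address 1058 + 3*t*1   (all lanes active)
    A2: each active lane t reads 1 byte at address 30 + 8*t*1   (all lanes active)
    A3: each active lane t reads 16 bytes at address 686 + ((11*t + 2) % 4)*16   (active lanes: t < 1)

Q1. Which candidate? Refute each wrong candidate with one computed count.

A: A2 gives 1 transaction, not 2
B: A2 gives 8 transactions, not 2
C: A1 gives 2 transactions, not 1
D: all counts match (1,2,1)

Answer: D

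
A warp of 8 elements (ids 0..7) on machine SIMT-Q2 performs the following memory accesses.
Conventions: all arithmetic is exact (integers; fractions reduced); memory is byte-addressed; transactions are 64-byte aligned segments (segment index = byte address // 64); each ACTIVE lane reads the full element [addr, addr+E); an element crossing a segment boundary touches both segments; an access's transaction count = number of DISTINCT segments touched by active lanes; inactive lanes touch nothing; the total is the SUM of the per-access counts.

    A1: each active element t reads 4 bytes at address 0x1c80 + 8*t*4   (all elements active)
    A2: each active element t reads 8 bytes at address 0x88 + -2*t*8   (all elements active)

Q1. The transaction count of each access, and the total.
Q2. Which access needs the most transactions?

A1: 4 transactions
A2: 3 transactions

Answer: 4,3; total 7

Answer: A1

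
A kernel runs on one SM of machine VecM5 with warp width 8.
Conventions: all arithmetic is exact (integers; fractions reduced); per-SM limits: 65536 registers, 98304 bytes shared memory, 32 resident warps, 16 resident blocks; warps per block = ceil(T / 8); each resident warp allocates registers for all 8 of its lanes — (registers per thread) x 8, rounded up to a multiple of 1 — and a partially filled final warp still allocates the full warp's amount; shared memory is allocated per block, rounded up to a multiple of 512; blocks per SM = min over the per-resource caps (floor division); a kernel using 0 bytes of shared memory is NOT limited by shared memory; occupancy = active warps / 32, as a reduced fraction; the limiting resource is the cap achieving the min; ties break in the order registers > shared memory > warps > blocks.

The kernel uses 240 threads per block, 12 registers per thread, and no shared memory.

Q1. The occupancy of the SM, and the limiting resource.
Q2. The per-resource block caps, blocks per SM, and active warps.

Answer: occupancy 15/16, limited by warps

registers: 22 blocks
shared memory: no limit (kernel uses none)
warps: 1 block
blocks: 16 blocks

Answer: 1 block, 30 active warps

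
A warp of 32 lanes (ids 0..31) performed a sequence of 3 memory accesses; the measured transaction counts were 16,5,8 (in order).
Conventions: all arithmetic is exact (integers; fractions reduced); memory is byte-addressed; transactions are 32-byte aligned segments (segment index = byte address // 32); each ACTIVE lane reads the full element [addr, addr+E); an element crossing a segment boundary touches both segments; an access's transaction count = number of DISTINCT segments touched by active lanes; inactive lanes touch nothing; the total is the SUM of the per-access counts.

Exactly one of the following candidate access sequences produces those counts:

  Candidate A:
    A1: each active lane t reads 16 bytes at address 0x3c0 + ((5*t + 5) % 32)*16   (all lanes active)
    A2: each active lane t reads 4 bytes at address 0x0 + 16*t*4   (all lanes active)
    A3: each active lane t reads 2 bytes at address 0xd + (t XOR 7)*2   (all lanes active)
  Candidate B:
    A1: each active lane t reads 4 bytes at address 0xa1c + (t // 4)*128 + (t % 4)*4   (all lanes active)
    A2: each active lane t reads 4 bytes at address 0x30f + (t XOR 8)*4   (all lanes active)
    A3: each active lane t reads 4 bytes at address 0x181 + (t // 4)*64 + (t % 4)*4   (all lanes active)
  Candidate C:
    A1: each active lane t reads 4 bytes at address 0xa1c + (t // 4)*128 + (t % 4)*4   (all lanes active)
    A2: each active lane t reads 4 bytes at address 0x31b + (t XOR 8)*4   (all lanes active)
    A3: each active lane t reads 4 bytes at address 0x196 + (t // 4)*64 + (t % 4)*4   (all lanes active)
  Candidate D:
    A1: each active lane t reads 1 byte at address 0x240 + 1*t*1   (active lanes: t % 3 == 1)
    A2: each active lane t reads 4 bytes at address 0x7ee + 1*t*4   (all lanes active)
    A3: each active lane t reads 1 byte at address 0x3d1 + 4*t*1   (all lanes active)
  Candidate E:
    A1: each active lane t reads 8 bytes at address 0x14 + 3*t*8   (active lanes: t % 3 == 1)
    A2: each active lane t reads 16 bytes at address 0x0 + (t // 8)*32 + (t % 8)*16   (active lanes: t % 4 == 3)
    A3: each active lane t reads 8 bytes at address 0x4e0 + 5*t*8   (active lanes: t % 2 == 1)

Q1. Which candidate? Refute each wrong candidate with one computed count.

A: A2 gives 32 transactions, not 5
C: A3 gives 16 transactions, not 8
D: A1 gives 1 transaction, not 16
E: A1 gives 14 transactions, not 16
B: all counts match (16,5,8)

Answer: B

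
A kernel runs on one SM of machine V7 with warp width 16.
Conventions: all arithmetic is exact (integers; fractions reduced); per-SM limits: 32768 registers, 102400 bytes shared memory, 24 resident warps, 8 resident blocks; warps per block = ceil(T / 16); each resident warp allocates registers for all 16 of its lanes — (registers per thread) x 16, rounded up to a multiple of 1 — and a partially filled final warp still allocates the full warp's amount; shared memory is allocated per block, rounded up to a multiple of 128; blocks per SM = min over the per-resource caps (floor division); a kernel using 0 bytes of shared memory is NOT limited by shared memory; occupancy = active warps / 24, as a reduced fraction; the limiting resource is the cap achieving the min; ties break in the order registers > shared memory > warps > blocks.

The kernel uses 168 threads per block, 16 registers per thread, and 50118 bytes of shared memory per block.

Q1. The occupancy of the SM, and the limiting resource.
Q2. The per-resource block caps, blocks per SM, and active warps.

Answer: occupancy 11/12, limited by shared memory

registers: 11 blocks
shared memory: 2 blocks
warps: 2 blocks
blocks: 8 blocks

Answer: 2 blocks, 22 active warps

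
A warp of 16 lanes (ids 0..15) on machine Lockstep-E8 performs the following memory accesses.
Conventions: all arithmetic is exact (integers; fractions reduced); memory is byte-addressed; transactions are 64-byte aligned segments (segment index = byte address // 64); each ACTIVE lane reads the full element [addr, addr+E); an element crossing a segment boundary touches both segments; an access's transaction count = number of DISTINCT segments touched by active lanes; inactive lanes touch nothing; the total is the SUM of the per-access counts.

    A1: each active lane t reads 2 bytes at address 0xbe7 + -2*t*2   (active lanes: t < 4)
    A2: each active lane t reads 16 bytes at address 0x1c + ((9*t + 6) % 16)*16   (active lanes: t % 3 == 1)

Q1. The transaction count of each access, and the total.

A1: 1 transaction
A2: 5 transactions

Answer: 1,5; total 6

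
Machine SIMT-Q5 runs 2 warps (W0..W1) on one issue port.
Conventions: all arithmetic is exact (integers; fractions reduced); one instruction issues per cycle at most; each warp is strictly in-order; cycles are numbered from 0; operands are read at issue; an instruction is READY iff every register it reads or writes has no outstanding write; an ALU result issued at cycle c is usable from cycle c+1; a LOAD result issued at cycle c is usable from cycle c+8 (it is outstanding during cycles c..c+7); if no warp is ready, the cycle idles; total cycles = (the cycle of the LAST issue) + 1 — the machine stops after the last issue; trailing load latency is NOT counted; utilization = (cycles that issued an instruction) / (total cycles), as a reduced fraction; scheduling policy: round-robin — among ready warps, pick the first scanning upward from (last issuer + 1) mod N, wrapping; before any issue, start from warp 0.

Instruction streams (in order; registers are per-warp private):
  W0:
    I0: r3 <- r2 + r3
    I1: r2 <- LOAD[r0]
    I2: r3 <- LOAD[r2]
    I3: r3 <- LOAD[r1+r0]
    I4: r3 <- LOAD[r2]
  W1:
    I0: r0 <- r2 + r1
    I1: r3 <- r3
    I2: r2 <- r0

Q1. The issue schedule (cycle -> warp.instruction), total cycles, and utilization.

cycle 0: W0.I0
cycle 1: W1.I0
cycle 2: W0.I1
cycle 3: W1.I1
cycle 4: W1.I2
cycle 5: idle
cycle 6: idle
cycle 7: idle
cycle 8: idle
cycle 9: idle
cycle 10: W0.I2
cycle 11: idle
cycle 12: idle
cycle 13: idle
cycle 14: idle
cycle 15: idle
cycle 16: idle
cycle 17: idle
cycle 18: W0.I3
cycle 19: idle
cycle 20: idle
cycle 21: idle
cycle 22: idle
cycle 23: idle
cycle 24: idle
cycle 25: idle
cycle 26: W0.I4

Answer: 27 cycles, utilization 8/27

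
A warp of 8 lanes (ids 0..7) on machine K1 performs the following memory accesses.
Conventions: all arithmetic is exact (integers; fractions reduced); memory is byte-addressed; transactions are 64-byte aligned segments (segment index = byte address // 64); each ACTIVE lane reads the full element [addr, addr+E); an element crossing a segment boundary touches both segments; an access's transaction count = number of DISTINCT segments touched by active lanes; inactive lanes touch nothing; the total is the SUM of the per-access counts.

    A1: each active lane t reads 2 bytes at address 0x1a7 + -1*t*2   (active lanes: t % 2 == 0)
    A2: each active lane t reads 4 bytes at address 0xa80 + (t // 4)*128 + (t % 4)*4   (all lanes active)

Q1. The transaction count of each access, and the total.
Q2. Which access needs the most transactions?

A1: 1 transaction
A2: 2 transactions

Answer: 1,2; total 3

Answer: A2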